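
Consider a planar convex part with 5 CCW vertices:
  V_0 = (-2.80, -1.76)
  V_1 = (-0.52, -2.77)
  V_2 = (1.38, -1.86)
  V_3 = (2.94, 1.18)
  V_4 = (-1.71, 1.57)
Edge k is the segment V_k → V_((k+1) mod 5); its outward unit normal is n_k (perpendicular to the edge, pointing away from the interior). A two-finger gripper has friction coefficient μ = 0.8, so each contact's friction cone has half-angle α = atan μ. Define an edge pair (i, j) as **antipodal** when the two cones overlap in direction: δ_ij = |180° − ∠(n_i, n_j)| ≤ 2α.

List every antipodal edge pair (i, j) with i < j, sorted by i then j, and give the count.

α = atan 0.8 = 38.66°;  2α = 77.32°
n_0 = (-0.4050, -0.9143)
n_1 = (+0.4320, -0.9019)
n_2 = (+0.8897, -0.4566)
n_3 = (+0.0836, +0.9965)
n_4 = (-0.9504, +0.3111)
  (0,1): δ = 130.52°  ·
  (0,2): δ = 93.27°  ·
  (0,3): δ = 19.10°  ✓
  (0,4): δ = 95.77°  ·
  (1,2): δ = 142.76°  ·
  (1,3): δ = 30.39°  ✓
  (1,4): δ = 46.28°  ✓
  (2,3): δ = 67.63°  ✓
  (2,4): δ = 9.04°  ✓
  (3,4): δ = 103.33°  ·
antipodal pairs: 5

count = 5; pairs: (0,3), (1,3), (1,4), (2,3), (2,4)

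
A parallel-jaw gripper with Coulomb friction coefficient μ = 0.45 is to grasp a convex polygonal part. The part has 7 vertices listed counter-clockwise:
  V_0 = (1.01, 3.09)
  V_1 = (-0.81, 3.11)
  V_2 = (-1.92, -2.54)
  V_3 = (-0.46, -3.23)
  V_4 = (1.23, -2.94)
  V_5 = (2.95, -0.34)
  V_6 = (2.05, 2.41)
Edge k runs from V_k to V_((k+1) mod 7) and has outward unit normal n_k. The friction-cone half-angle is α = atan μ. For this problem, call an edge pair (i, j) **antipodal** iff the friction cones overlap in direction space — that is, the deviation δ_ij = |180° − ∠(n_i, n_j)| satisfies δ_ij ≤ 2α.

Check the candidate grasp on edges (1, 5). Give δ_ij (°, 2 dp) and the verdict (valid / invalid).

δ = 29.24°, valid

α = atan 0.45 = 24.23°;  2α = 48.46°
edge 1: e_1 = (-1.11, -5.65);  n_1 = (-0.9812, +0.1928)
edge 5: e_5 = (-0.90, +2.75);  n_5 = (+0.9504, +0.3110)
∠(n_1, n_5) = 150.76°
δ = |180° − 150.76°| = 29.24°
29.24° ≤ 2α = 48.46°  →  valid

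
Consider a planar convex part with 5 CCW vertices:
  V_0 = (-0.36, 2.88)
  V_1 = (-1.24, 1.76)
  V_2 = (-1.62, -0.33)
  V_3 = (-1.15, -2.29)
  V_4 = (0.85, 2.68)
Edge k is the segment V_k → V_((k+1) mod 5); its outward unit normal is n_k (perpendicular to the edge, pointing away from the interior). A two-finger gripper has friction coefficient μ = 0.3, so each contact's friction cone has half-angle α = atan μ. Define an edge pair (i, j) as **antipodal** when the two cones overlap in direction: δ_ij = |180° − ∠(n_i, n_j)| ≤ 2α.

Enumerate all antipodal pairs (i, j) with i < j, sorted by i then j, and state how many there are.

count = 2; pairs: (0,3), (1,3)

α = atan 0.3 = 16.70°;  2α = 33.40°
n_0 = (-0.7863, +0.6178)
n_1 = (-0.9839, +0.1789)
n_2 = (-0.9724, -0.2332)
n_3 = (+0.9277, -0.3733)
n_4 = (+0.1631, +0.9866)
  (0,1): δ = 152.15°  ·
  (0,2): δ = 128.36°  ·
  (0,3): δ = 16.24°  ✓
  (0,4): δ = 118.77°  ·
  (1,2): δ = 156.21°  ·
  (1,3): δ = 11.62°  ✓
  (1,4): δ = 90.92°  ·
  (2,3): δ = 35.41°  ·
  (2,4): δ = 67.13°  ·
  (3,4): δ = 77.46°  ·
antipodal pairs: 2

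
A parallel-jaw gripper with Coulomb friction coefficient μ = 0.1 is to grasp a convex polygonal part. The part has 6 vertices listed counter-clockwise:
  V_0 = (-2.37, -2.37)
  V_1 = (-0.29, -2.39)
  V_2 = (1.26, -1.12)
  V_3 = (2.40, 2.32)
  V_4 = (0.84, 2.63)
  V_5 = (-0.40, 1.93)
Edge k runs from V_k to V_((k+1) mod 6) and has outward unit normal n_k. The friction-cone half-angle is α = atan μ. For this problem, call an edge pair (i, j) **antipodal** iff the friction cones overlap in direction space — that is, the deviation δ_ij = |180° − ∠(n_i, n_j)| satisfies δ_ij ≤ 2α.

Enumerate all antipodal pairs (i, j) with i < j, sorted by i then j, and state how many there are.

count = 3; pairs: (0,3), (1,4), (2,5)

α = atan 0.1 = 5.71°;  2α = 11.42°
n_0 = (-0.0096, -1.0000)
n_1 = (+0.6338, -0.7735)
n_2 = (+0.9492, -0.3146)
n_3 = (+0.1949, +0.9808)
n_4 = (-0.4916, +0.8708)
n_5 = (-0.9091, +0.4165)
  (0,1): δ = 140.12°  ·
  (0,2): δ = 107.78°  ·
  (0,3): δ = 10.69°  ✓
  (0,4): δ = 30.00°  ·
  (0,5): δ = 65.94°  ·
  (1,2): δ = 147.66°  ·
  (1,3): δ = 50.57°  ·
  (1,4): δ = 9.88°  ✓
  (1,5): δ = 26.06°  ·
  (2,3): δ = 82.90°  ·
  (2,4): δ = 42.22°  ·
  (2,5): δ = 6.28°  ✓
  (3,4): δ = 139.32°  ·
  (3,5): δ = 103.38°  ·
  (4,5): δ = 144.06°  ·
antipodal pairs: 3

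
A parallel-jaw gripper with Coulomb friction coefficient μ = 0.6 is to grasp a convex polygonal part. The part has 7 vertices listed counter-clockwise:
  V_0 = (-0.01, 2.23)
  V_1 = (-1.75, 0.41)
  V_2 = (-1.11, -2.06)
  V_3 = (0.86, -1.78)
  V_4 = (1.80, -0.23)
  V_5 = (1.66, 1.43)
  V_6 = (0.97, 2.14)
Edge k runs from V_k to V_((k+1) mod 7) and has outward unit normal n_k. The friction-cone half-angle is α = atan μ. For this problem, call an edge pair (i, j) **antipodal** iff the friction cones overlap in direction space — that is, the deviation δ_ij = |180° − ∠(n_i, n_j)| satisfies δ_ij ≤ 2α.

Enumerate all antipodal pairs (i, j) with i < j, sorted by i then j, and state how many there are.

α = atan 0.6 = 30.96°;  2α = 61.93°
n_0 = (-0.7228, +0.6910)
n_1 = (-0.9680, -0.2508)
n_2 = (+0.1407, -0.9900)
n_3 = (+0.8550, -0.5185)
n_4 = (+0.9965, +0.0840)
n_5 = (+0.7171, +0.6969)
n_6 = (+0.0915, +0.9958)
  (0,1): δ = 121.76°  ·
  (0,2): δ = 38.20°  ✓
  (0,3): δ = 12.48°  ✓
  (0,4): δ = 48.53°  ✓
  (0,5): δ = 87.89°  ·
  (0,6): δ = 128.47°  ·
  (1,2): δ = 96.44°  ·
  (1,3): δ = 45.76°  ✓
  (1,4): δ = 9.71°  ✓
  (1,5): δ = 29.66°  ✓
  (1,6): δ = 70.23°  ·
  (2,3): δ = 129.32°  ·
  (2,4): δ = 93.27°  ·
  (2,5): δ = 53.91°  ✓
  (2,6): δ = 13.34°  ✓
  (3,4): δ = 143.94°  ·
  (3,5): δ = 104.58°  ·
  (3,6): δ = 64.01°  ·
  (4,5): δ = 140.64°  ·
  (4,6): δ = 100.07°  ·
  (5,6): δ = 139.43°  ·
antipodal pairs: 8

count = 8; pairs: (0,2), (0,3), (0,4), (1,3), (1,4), (1,5), (2,5), (2,6)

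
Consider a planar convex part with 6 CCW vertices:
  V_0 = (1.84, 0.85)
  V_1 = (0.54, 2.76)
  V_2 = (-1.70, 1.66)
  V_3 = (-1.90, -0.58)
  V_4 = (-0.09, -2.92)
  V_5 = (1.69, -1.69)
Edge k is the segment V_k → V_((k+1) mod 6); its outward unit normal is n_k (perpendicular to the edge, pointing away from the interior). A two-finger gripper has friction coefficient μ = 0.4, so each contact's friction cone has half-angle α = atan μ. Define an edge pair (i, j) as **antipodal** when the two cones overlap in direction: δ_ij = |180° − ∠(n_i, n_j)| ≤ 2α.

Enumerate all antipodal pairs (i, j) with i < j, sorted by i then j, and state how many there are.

α = atan 0.4 = 21.80°;  2α = 43.60°
n_0 = (+0.8267, +0.5627)
n_1 = (-0.4408, +0.8976)
n_2 = (-0.9960, +0.0889)
n_3 = (-0.7910, -0.6118)
n_4 = (+0.5685, -0.8227)
n_5 = (+0.9983, -0.0590)
  (0,1): δ = 98.09°  ·
  (0,2): δ = 39.34°  ✓
  (0,3): δ = 3.48°  ✓
  (0,4): δ = 90.40°  ·
  (0,5): δ = 142.38°  ·
  (1,2): δ = 121.26°  ·
  (1,3): δ = 78.43°  ·
  (1,4): δ = 8.49°  ✓
  (1,5): δ = 60.47°  ·
  (2,3): δ = 137.18°  ·
  (2,4): δ = 50.25°  ·
  (2,5): δ = 1.72°  ✓
  (3,4): δ = 93.08°  ·
  (3,5): δ = 41.10°  ✓
  (4,5): δ = 128.02°  ·
antipodal pairs: 5

count = 5; pairs: (0,2), (0,3), (1,4), (2,5), (3,5)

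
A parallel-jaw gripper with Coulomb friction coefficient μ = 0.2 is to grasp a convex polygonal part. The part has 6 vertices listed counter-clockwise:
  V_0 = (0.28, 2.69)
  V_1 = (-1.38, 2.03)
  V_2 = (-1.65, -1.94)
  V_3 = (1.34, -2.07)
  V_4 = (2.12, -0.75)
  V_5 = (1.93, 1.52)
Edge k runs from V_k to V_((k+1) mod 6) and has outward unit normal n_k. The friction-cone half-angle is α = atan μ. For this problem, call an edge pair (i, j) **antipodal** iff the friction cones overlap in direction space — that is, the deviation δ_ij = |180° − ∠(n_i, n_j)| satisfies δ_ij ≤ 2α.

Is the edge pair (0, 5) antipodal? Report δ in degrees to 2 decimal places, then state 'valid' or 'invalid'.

α = atan 0.2 = 11.31°;  2α = 22.62°
edge 0: e_0 = (-1.66, -0.66);  n_0 = (-0.3695, +0.9292)
edge 5: e_5 = (-1.65, +1.17);  n_5 = (+0.5784, +0.8157)
∠(n_0, n_5) = 57.02°
δ = |180° − 57.02°| = 122.98°
122.98° > 2α = 22.62°  →  invalid

δ = 122.98°, invalid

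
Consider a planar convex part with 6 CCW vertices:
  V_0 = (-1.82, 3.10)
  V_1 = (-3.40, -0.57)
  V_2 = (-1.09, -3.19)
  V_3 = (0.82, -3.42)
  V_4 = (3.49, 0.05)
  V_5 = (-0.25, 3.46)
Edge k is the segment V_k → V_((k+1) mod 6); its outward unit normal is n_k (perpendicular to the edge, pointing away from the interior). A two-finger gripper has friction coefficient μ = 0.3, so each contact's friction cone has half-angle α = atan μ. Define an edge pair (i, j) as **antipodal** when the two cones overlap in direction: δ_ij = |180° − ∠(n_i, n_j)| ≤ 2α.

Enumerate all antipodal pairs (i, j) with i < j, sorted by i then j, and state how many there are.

α = atan 0.3 = 16.70°;  2α = 33.40°
n_0 = (-0.9185, +0.3954)
n_1 = (-0.7501, -0.6613)
n_2 = (-0.1196, -0.9928)
n_3 = (+0.7925, -0.6098)
n_4 = (+0.6738, +0.7390)
n_5 = (-0.2235, +0.9747)
  (0,1): δ = 115.31°  ·
  (0,2): δ = 73.57°  ·
  (0,3): δ = 14.28°  ✓
  (0,4): δ = 70.94°  ·
  (0,5): δ = 126.21°  ·
  (1,2): δ = 138.27°  ·
  (1,3): δ = 78.98°  ·
  (1,4): δ = 6.24°  ✓
  (1,5): δ = 61.51°  ·
  (2,3): δ = 120.71°  ·
  (2,4): δ = 35.49°  ·
  (2,5): δ = 19.78°  ✓
  (3,4): δ = 94.78°  ·
  (3,5): δ = 39.51°  ·
  (4,5): δ = 124.73°  ·
antipodal pairs: 3

count = 3; pairs: (0,3), (1,4), (2,5)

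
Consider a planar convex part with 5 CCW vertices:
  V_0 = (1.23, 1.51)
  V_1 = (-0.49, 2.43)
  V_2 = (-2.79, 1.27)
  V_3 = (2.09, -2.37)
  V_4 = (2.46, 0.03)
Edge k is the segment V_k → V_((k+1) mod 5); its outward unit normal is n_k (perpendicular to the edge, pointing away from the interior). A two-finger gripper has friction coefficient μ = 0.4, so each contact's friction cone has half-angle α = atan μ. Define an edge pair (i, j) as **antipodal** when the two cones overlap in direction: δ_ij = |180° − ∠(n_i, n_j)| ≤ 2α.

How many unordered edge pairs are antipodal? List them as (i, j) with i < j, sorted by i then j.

α = atan 0.4 = 21.80°;  2α = 43.60°
n_0 = (+0.4717, +0.8818)
n_1 = (-0.4503, +0.8929)
n_2 = (-0.5979, -0.8016)
n_3 = (+0.9883, -0.1524)
n_4 = (+0.7691, +0.6392)
  (0,1): δ = 125.09°  ·
  (0,2): δ = 8.58°  ✓
  (0,3): δ = 109.38°  ·
  (0,4): δ = 157.87°  ·
  (1,2): δ = 63.48°  ·
  (1,3): δ = 54.47°  ·
  (1,4): δ = 102.97°  ·
  (2,3): δ = 62.04°  ·
  (2,4): δ = 13.55°  ✓
  (3,4): δ = 131.51°  ·
antipodal pairs: 2

count = 2; pairs: (0,2), (2,4)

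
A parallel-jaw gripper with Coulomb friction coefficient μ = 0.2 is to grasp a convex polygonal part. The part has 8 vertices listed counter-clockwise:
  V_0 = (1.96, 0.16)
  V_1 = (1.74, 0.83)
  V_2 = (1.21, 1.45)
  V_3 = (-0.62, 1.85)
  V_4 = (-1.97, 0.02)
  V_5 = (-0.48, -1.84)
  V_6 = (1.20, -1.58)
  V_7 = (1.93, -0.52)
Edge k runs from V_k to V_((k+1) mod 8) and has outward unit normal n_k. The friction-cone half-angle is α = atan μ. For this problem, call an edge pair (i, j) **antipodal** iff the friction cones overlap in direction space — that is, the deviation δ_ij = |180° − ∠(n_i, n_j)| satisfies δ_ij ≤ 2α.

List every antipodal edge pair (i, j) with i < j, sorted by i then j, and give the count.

count = 4; pairs: (0,4), (1,4), (2,5), (3,6)

α = atan 0.2 = 11.31°;  2α = 22.62°
n_0 = (+0.9501, +0.3120)
n_1 = (+0.7601, +0.6498)
n_2 = (+0.2135, +0.9769)
n_3 = (-0.8047, +0.5936)
n_4 = (-0.7805, -0.6252)
n_5 = (+0.1529, -0.9882)
n_6 = (+0.8236, -0.5672)
n_7 = (+0.9990, -0.0441)
  (0,1): δ = 157.65°  ·
  (0,2): δ = 120.51°  ·
  (0,3): δ = 54.59°  ·
  (0,4): δ = 20.52°  ✓
  (0,5): δ = 80.62°  ·
  (0,6): δ = 127.27°  ·
  (0,7): δ = 159.30°  ·
  (1,2): δ = 142.85°  ·
  (1,3): δ = 76.94°  ·
  (1,4): δ = 1.83°  ✓
  (1,5): δ = 58.27°  ·
  (1,6): δ = 104.92°  ·
  (1,7): δ = 136.95°  ·
  (2,3): δ = 114.09°  ·
  (2,4): δ = 38.97°  ·
  (2,5): δ = 21.13°  ✓
  (2,6): δ = 67.78°  ·
  (2,7): δ = 99.80°  ·
  (3,4): δ = 104.89°  ·
  (3,5): δ = 44.79°  ·
  (3,6): δ = 1.86°  ✓
  (3,7): δ = 33.89°  ·
  (4,5): δ = 119.90°  ·
  (4,6): δ = 73.25°  ·
  (4,7): δ = 41.22°  ·
  (5,6): δ = 133.35°  ·
  (5,7): δ = 101.32°  ·
  (6,7): δ = 147.97°  ·
antipodal pairs: 4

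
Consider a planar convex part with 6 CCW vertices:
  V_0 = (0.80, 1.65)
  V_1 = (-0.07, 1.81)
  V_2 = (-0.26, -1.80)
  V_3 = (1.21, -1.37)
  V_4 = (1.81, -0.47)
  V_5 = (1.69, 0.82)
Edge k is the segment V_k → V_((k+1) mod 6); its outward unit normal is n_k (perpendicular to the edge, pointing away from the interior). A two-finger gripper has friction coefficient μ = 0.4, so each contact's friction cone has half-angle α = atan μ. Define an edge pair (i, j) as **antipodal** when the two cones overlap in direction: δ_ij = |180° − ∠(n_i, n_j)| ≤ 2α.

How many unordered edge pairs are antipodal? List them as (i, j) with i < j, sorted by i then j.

count = 3; pairs: (0,2), (1,3), (1,4)

α = atan 0.4 = 21.80°;  2α = 43.60°
n_0 = (+0.1809, +0.9835)
n_1 = (-0.9986, +0.0526)
n_2 = (+0.2808, -0.9598)
n_3 = (+0.8321, -0.5547)
n_4 = (+0.9957, +0.0926)
n_5 = (+0.6820, +0.7313)
  (0,1): δ = 82.59°  ·
  (0,2): δ = 26.73°  ✓
  (0,3): δ = 66.73°  ·
  (0,4): δ = 105.74°  ·
  (0,5): δ = 147.42°  ·
  (1,2): δ = 70.68°  ·
  (1,3): δ = 30.68°  ✓
  (1,4): δ = 8.33°  ✓
  (1,5): δ = 50.01°  ·
  (2,3): δ = 140.00°  ·
  (2,4): δ = 100.99°  ·
  (2,5): δ = 59.31°  ·
  (3,4): δ = 141.00°  ·
  (3,5): δ = 99.31°  ·
  (4,5): δ = 138.32°  ·
antipodal pairs: 3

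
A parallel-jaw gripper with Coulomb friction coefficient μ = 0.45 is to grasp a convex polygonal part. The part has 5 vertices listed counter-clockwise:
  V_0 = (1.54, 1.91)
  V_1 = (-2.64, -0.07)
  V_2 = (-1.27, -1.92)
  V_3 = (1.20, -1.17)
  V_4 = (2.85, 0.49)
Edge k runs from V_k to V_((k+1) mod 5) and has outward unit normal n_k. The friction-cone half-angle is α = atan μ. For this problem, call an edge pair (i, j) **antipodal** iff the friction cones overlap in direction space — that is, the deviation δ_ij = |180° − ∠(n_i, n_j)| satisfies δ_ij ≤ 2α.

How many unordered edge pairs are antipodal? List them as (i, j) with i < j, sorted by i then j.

count = 3; pairs: (0,2), (0,3), (1,4)

α = atan 0.45 = 24.23°;  2α = 48.46°
n_0 = (-0.4281, +0.9037)
n_1 = (-0.8036, -0.5951)
n_2 = (+0.2905, -0.9569)
n_3 = (+0.7092, -0.7050)
n_4 = (+0.7350, +0.6781)
  (0,1): δ = 78.82°  ·
  (0,2): δ = 8.46°  ✓
  (0,3): δ = 19.83°  ✓
  (0,4): δ = 107.35°  ·
  (1,2): δ = 109.63°  ·
  (1,3): δ = 81.35°  ·
  (1,4): δ = 6.17°  ✓
  (2,3): δ = 151.72°  ·
  (2,4): δ = 64.20°  ·
  (3,4): δ = 92.48°  ·
antipodal pairs: 3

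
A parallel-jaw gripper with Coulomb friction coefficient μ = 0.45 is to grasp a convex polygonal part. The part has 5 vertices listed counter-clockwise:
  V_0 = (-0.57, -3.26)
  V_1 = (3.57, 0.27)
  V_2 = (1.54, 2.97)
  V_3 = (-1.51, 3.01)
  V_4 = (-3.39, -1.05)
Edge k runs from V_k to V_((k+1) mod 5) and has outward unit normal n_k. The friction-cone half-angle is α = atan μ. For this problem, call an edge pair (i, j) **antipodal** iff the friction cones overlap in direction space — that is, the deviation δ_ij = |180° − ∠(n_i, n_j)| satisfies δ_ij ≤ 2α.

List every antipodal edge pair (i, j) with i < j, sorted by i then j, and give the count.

α = atan 0.45 = 24.23°;  2α = 48.46°
n_0 = (+0.6488, -0.7609)
n_1 = (+0.7993, +0.6009)
n_2 = (+0.0131, +0.9999)
n_3 = (-0.9074, +0.4202)
n_4 = (-0.6168, -0.7871)
  (0,1): δ = 93.52°  ·
  (0,2): δ = 41.20°  ✓
  (0,3): δ = 24.70°  ✓
  (0,4): δ = 101.46°  ·
  (1,2): δ = 127.69°  ·
  (1,3): δ = 61.78°  ·
  (1,4): δ = 14.98°  ✓
  (2,3): δ = 114.10°  ·
  (2,4): δ = 37.33°  ✓
  (3,4): δ = 103.24°  ·
antipodal pairs: 4

count = 4; pairs: (0,2), (0,3), (1,4), (2,4)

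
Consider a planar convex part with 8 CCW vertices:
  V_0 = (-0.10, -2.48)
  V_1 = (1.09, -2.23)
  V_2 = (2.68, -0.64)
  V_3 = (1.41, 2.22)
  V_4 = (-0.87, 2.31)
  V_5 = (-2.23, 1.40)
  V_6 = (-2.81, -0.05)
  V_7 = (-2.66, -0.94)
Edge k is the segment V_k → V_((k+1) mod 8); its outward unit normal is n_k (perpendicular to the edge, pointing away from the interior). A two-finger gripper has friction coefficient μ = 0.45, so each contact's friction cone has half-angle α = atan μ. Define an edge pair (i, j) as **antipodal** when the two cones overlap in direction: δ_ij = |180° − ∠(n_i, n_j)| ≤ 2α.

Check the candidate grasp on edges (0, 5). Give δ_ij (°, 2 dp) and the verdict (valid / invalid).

α = atan 0.45 = 24.23°;  2α = 48.46°
edge 0: e_0 = (+1.19, +0.25);  n_0 = (+0.2056, -0.9786)
edge 5: e_5 = (-0.58, -1.45);  n_5 = (-0.9285, +0.3714)
∠(n_0, n_5) = 123.67°
δ = |180° − 123.67°| = 56.33°
56.33° > 2α = 48.46°  →  invalid

δ = 56.33°, invalid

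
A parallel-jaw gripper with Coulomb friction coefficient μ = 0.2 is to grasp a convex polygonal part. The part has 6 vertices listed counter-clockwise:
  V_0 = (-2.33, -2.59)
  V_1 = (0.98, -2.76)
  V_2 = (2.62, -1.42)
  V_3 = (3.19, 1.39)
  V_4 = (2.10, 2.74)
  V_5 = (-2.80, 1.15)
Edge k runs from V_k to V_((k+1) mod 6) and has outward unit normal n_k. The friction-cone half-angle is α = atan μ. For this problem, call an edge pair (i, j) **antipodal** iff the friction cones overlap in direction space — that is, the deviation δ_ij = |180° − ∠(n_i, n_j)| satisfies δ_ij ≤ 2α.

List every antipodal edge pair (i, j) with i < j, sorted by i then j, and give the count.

count = 3; pairs: (0,4), (1,4), (2,5)

α = atan 0.2 = 11.31°;  2α = 22.62°
n_0 = (-0.0513, -0.9987)
n_1 = (+0.6327, -0.7744)
n_2 = (+0.9800, -0.1988)
n_3 = (+0.7780, +0.6282)
n_4 = (-0.3086, +0.9512)
n_5 = (-0.9922, -0.1247)
  (0,1): δ = 137.81°  ·
  (0,2): δ = 98.53°  ·
  (0,3): δ = 48.14°  ·
  (0,4): δ = 20.92°  ✓
  (0,5): δ = 100.10°  ·
  (1,2): δ = 140.72°  ·
  (1,3): δ = 90.33°  ·
  (1,4): δ = 21.27°  ✓
  (1,5): δ = 57.91°  ·
  (2,3): δ = 129.62°  ·
  (2,4): δ = 60.56°  ·
  (2,5): δ = 18.63°  ✓
  (3,4): δ = 110.94°  ·
  (3,5): δ = 31.75°  ·
  (4,5): δ = 100.81°  ·
antipodal pairs: 3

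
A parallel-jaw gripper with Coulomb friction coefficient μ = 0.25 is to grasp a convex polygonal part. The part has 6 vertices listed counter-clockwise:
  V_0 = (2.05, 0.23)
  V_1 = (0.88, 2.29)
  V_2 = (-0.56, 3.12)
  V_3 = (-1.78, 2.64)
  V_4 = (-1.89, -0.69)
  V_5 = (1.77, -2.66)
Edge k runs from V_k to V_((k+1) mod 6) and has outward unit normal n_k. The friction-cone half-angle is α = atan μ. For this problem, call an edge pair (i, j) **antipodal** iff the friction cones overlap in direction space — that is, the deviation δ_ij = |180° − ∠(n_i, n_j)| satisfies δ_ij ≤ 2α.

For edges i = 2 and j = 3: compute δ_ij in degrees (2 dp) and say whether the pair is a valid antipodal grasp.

δ = 113.37°, invalid

α = atan 0.25 = 14.04°;  2α = 28.07°
edge 2: e_2 = (-1.22, -0.48);  n_2 = (-0.3661, +0.9306)
edge 3: e_3 = (-0.11, -3.33);  n_3 = (-0.9995, +0.0330)
∠(n_2, n_3) = 66.63°
δ = |180° − 66.63°| = 113.37°
113.37° > 2α = 28.07°  →  invalid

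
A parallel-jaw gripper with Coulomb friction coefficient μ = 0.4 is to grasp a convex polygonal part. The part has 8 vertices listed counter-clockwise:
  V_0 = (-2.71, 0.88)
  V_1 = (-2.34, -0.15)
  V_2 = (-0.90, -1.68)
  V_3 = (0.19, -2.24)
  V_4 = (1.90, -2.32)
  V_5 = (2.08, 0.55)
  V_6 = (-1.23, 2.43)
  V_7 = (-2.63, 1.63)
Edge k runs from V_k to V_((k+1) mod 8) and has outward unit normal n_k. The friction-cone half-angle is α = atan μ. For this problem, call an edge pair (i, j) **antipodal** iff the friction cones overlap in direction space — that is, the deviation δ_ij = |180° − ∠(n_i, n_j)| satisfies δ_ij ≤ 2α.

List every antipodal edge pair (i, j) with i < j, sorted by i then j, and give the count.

α = atan 0.4 = 21.80°;  2α = 43.60°
n_0 = (-0.9411, -0.3381)
n_1 = (-0.7282, -0.6854)
n_2 = (-0.4570, -0.8895)
n_3 = (-0.0467, -0.9989)
n_4 = (+0.9980, -0.0626)
n_5 = (+0.4939, +0.8695)
n_6 = (-0.4961, +0.8682)
n_7 = (-0.9944, +0.1061)
  (0,1): δ = 156.50°  ·
  (0,2): δ = 136.95°  ·
  (0,3): δ = 112.44°  ·
  (0,4): δ = 23.35°  ✓
  (0,5): δ = 40.65°  ✓
  (0,6): δ = 99.99°  ·
  (0,7): δ = 154.15°  ·
  (1,2): δ = 160.46°  ·
  (1,3): δ = 135.94°  ·
  (1,4): δ = 46.85°  ·
  (1,5): δ = 17.14°  ✓
  (1,6): δ = 76.48°  ·
  (1,7): δ = 130.65°  ·
  (2,3): δ = 155.49°  ·
  (2,4): δ = 66.40°  ·
  (2,5): δ = 2.40°  ✓
  (2,6): δ = 56.94°  ·
  (2,7): δ = 111.10°  ·
  (3,4): δ = 90.91°  ·
  (3,5): δ = 26.92°  ✓
  (3,6): δ = 32.42°  ✓
  (3,7): δ = 86.59°  ·
  (4,5): δ = 116.01°  ·
  (4,6): δ = 56.67°  ·
  (4,7): δ = 2.50°  ✓
  (5,6): δ = 120.66°  ·
  (5,7): δ = 66.49°  ·
  (6,7): δ = 125.83°  ·
antipodal pairs: 7

count = 7; pairs: (0,4), (0,5), (1,5), (2,5), (3,5), (3,6), (4,7)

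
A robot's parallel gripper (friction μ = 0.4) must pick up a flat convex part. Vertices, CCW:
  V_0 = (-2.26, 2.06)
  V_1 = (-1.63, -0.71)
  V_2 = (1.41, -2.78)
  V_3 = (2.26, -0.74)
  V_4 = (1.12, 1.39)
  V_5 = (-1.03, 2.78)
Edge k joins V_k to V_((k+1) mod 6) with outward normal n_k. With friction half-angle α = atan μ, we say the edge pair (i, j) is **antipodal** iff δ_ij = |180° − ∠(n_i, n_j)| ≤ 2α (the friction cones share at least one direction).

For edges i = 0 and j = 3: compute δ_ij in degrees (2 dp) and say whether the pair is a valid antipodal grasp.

δ = 15.34°, valid

α = atan 0.4 = 21.80°;  2α = 43.60°
edge 0: e_0 = (+0.63, -2.77);  n_0 = (-0.9751, -0.2218)
edge 3: e_3 = (-1.14, +2.13);  n_3 = (+0.8817, +0.4719)
∠(n_0, n_3) = 164.66°
δ = |180° − 164.66°| = 15.34°
15.34° ≤ 2α = 43.60°  →  valid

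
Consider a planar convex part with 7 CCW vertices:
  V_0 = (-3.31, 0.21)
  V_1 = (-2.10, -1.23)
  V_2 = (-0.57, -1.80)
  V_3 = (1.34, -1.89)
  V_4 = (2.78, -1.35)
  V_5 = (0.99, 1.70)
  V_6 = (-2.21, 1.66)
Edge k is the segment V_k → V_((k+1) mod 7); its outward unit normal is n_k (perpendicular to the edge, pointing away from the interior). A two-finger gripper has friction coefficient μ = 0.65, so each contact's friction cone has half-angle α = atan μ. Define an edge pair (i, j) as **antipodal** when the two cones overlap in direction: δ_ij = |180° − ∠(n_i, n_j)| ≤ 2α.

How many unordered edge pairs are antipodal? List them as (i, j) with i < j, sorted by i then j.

count = 9; pairs: (0,4), (0,5), (1,4), (1,5), (2,4), (2,5), (2,6), (3,5), (3,6)

α = atan 0.65 = 33.02°;  2α = 66.05°
n_0 = (-0.7656, -0.6433)
n_1 = (-0.3491, -0.9371)
n_2 = (-0.0471, -0.9989)
n_3 = (+0.3511, -0.9363)
n_4 = (+0.8624, +0.5062)
n_5 = (-0.0125, +0.9999)
n_6 = (-0.7967, +0.6044)
  (0,1): δ = 150.47°  ·
  (0,2): δ = 132.74°  ·
  (0,3): δ = 109.48°  ·
  (0,4): δ = 9.63°  ✓
  (0,5): δ = 50.68°  ✓
  (0,6): δ = 102.78°  ·
  (1,2): δ = 162.26°  ·
  (1,3): δ = 139.01°  ·
  (1,4): δ = 39.16°  ✓
  (1,5): δ = 21.15°  ✓
  (1,6): δ = 73.25°  ·
  (2,3): δ = 156.75°  ·
  (2,4): δ = 56.89°  ✓
  (2,5): δ = 3.41°  ✓
  (2,6): δ = 55.51°  ✓
  (3,4): δ = 80.15°  ·
  (3,5): δ = 19.84°  ✓
  (3,6): δ = 32.26°  ✓
  (4,5): δ = 119.69°  ·
  (4,6): δ = 67.59°  ·
  (5,6): δ = 127.90°  ·
antipodal pairs: 9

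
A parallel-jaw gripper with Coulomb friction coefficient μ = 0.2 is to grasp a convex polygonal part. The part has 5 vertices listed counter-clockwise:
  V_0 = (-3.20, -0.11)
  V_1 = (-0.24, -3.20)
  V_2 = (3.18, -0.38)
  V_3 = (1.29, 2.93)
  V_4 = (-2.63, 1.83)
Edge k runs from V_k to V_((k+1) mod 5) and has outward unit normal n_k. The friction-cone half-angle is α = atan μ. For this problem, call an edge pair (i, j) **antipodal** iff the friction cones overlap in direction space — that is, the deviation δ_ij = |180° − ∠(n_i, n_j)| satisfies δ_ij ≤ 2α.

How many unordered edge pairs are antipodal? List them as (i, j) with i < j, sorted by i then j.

α = atan 0.2 = 11.31°;  2α = 22.62°
n_0 = (-0.7221, -0.6918)
n_1 = (+0.6362, -0.7715)
n_2 = (+0.8684, +0.4959)
n_3 = (-0.2702, +0.9628)
n_4 = (-0.9594, +0.2819)
  (0,1): δ = 94.26°  ·
  (0,2): δ = 14.04°  ✓
  (0,3): δ = 61.91°  ·
  (0,4): δ = 119.86°  ·
  (1,2): δ = 99.78°  ·
  (1,3): δ = 23.83°  ·
  (1,4): δ = 34.12°  ·
  (2,3): δ = 104.05°  ·
  (2,4): δ = 46.10°  ·
  (3,4): δ = 122.05°  ·
antipodal pairs: 1

count = 1; pairs: (0,2)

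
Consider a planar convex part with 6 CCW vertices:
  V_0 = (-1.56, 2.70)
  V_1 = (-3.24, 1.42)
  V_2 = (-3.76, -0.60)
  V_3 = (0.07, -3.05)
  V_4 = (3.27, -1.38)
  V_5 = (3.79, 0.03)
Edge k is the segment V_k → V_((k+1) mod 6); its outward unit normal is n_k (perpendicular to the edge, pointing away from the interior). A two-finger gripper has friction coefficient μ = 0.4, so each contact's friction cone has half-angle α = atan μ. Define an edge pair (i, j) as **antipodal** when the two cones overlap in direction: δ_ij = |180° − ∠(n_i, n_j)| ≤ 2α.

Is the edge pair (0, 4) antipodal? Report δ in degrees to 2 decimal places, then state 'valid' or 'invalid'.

δ = 32.45°, valid

α = atan 0.4 = 21.80°;  2α = 43.60°
edge 0: e_0 = (-1.68, -1.28);  n_0 = (-0.6060, +0.7954)
edge 4: e_4 = (+0.52, +1.41);  n_4 = (+0.9382, -0.3460)
∠(n_0, n_4) = 147.55°
δ = |180° − 147.55°| = 32.45°
32.45° ≤ 2α = 43.60°  →  valid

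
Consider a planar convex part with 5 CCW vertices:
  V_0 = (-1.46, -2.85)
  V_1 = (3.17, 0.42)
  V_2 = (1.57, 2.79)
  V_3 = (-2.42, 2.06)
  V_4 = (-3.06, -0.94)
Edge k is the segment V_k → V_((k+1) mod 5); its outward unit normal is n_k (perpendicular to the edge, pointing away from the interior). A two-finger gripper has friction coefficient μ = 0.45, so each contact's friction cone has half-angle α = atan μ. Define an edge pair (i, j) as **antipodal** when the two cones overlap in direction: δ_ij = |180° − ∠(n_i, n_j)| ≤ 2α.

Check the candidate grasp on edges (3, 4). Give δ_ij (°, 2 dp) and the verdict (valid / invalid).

δ = 128.00°, invalid

α = atan 0.45 = 24.23°;  2α = 48.46°
edge 3: e_3 = (-0.64, -3.00);  n_3 = (-0.9780, +0.2086)
edge 4: e_4 = (+1.60, -1.91);  n_4 = (-0.7666, -0.6422)
∠(n_3, n_4) = 52.00°
δ = |180° − 52.00°| = 128.00°
128.00° > 2α = 48.46°  →  invalid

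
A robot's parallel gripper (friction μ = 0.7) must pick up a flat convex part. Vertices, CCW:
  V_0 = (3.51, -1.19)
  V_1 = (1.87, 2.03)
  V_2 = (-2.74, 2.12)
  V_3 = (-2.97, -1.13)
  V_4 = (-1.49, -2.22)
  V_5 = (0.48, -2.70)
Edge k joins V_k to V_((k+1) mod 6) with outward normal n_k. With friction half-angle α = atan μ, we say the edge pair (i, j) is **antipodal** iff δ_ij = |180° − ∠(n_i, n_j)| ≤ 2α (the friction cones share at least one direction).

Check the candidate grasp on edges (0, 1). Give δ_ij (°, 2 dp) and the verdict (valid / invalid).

α = atan 0.7 = 34.99°;  2α = 69.98°
edge 0: e_0 = (-1.64, +3.22);  n_0 = (+0.8911, +0.4538)
edge 1: e_1 = (-4.61, +0.09);  n_1 = (+0.0195, +0.9998)
∠(n_0, n_1) = 61.89°
δ = |180° − 61.89°| = 118.11°
118.11° > 2α = 69.98°  →  invalid

δ = 118.11°, invalid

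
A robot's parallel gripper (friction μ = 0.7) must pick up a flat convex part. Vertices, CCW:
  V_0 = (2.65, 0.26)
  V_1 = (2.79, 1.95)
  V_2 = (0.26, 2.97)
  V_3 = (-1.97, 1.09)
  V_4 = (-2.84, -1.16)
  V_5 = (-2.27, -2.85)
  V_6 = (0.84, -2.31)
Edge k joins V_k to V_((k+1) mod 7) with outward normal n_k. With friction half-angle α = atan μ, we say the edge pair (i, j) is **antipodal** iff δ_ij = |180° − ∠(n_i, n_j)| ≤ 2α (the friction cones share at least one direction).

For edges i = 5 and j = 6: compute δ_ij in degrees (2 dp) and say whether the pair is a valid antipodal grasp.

δ = 135.01°, invalid

α = atan 0.7 = 34.99°;  2α = 69.98°
edge 5: e_5 = (+3.11, +0.54);  n_5 = (+0.1711, -0.9853)
edge 6: e_6 = (+1.81, +2.57);  n_6 = (+0.8176, -0.5758)
∠(n_5, n_6) = 44.99°
δ = |180° − 44.99°| = 135.01°
135.01° > 2α = 69.98°  →  invalid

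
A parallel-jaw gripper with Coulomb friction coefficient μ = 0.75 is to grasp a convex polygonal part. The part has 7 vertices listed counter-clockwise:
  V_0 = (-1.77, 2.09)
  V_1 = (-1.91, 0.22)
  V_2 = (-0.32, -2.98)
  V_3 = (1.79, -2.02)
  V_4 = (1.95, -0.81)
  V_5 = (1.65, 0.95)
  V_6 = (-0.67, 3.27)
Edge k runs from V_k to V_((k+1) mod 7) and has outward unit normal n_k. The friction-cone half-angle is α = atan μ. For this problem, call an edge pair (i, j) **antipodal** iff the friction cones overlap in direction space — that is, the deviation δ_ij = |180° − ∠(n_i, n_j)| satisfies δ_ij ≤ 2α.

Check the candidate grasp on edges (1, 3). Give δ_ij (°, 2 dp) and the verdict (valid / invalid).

δ = 33.95°, valid

α = atan 0.75 = 36.87°;  2α = 73.74°
edge 1: e_1 = (+1.59, -3.20);  n_1 = (-0.8955, -0.4450)
edge 3: e_3 = (+0.16, +1.21);  n_3 = (+0.9914, -0.1311)
∠(n_1, n_3) = 146.05°
δ = |180° − 146.05°| = 33.95°
33.95° ≤ 2α = 73.74°  →  valid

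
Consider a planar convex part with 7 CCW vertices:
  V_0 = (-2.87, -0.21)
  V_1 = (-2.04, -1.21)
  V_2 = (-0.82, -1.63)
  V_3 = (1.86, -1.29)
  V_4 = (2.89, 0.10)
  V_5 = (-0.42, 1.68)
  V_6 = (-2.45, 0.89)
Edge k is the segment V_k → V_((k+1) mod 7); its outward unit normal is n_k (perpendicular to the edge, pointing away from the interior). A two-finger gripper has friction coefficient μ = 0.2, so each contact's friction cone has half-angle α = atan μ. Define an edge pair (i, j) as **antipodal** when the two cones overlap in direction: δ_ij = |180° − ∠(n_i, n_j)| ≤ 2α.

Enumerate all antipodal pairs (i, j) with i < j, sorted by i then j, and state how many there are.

α = atan 0.2 = 11.31°;  2α = 22.62°
n_0 = (-0.7695, -0.6387)
n_1 = (-0.3255, -0.9455)
n_2 = (+0.1259, -0.9920)
n_3 = (+0.8035, -0.5954)
n_4 = (+0.4308, +0.9025)
n_5 = (-0.3627, +0.9319)
n_6 = (-0.9342, +0.3567)
  (0,1): δ = 148.69°  ·
  (0,2): δ = 122.46°  ·
  (0,3): δ = 76.23°  ·
  (0,4): δ = 24.79°  ·
  (0,5): δ = 71.57°  ·
  (0,6): δ = 119.41°  ·
  (1,2): δ = 153.77°  ·
  (1,3): δ = 107.54°  ·
  (1,4): δ = 6.52°  ✓
  (1,5): δ = 40.26°  ·
  (1,6): δ = 88.10°  ·
  (2,3): δ = 133.77°  ·
  (2,4): δ = 32.75°  ·
  (2,5): δ = 14.03°  ✓
  (2,6): δ = 61.87°  ·
  (3,4): δ = 78.98°  ·
  (3,5): δ = 32.20°  ·
  (3,6): δ = 15.64°  ✓
  (4,5): δ = 133.22°  ·
  (4,6): δ = 85.38°  ·
  (5,6): δ = 132.16°  ·
antipodal pairs: 3

count = 3; pairs: (1,4), (2,5), (3,6)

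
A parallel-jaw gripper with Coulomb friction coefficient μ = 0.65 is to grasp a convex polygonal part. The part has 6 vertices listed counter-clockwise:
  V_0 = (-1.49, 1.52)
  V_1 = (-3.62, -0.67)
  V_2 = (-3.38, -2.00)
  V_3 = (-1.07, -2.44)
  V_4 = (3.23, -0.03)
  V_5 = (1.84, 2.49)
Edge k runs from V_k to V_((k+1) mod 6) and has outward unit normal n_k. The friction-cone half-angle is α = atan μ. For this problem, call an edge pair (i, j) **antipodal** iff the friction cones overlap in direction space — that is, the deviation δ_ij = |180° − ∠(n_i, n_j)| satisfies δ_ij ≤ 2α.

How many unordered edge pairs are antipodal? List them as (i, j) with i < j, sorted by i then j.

α = atan 0.65 = 33.02°;  2α = 66.05°
n_0 = (-0.7169, +0.6972)
n_1 = (-0.9841, -0.1776)
n_2 = (-0.1871, -0.9823)
n_3 = (+0.4889, -0.8723)
n_4 = (+0.8756, +0.4830)
n_5 = (-0.2797, +0.9601)
  (0,1): δ = 125.57°  ·
  (0,2): δ = 56.58°  ✓
  (0,3): δ = 16.53°  ✓
  (0,4): δ = 73.08°  ·
  (0,5): δ = 150.44°  ·
  (1,2): δ = 111.01°  ·
  (1,3): δ = 70.96°  ·
  (1,4): δ = 18.65°  ✓
  (1,5): δ = 96.01°  ·
  (2,3): δ = 139.95°  ·
  (2,4): δ = 50.34°  ✓
  (2,5): δ = 27.02°  ✓
  (3,4): δ = 90.39°  ·
  (3,5): δ = 13.03°  ✓
  (4,5): δ = 102.64°  ·
antipodal pairs: 6

count = 6; pairs: (0,2), (0,3), (1,4), (2,4), (2,5), (3,5)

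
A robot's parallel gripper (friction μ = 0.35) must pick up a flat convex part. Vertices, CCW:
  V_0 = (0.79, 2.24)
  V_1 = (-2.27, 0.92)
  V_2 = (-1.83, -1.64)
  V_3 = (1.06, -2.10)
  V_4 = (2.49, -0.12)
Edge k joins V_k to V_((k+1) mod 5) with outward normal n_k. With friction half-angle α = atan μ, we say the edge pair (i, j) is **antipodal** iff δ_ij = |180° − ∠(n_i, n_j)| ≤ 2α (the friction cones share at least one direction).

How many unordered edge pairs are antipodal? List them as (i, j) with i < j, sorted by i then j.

α = atan 0.35 = 19.29°;  2α = 38.58°
n_0 = (-0.3961, +0.9182)
n_1 = (-0.9855, -0.1694)
n_2 = (-0.1572, -0.9876)
n_3 = (+0.8107, -0.5855)
n_4 = (+0.8114, +0.5845)
  (0,1): δ = 103.58°  ·
  (0,2): δ = 32.38°  ✓
  (0,3): δ = 30.83°  ✓
  (0,4): δ = 102.43°  ·
  (1,2): δ = 108.80°  ·
  (1,3): δ = 45.59°  ·
  (1,4): δ = 26.01°  ✓
  (2,3): δ = 116.79°  ·
  (2,4): δ = 45.19°  ·
  (3,4): δ = 108.40°  ·
antipodal pairs: 3

count = 3; pairs: (0,2), (0,3), (1,4)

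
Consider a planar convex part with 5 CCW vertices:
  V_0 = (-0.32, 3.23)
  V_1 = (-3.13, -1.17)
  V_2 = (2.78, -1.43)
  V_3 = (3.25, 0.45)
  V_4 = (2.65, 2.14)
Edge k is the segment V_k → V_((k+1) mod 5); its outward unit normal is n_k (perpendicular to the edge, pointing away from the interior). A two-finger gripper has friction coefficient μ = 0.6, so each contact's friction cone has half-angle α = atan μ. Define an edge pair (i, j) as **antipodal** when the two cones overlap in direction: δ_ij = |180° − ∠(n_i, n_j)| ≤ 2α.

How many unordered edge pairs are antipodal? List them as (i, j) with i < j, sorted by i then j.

count = 4; pairs: (0,1), (0,2), (0,3), (1,4)

α = atan 0.6 = 30.96°;  2α = 61.93°
n_0 = (-0.8428, +0.5382)
n_1 = (-0.0440, -0.9990)
n_2 = (+0.9701, -0.2425)
n_3 = (+0.9424, +0.3346)
n_4 = (+0.3445, +0.9388)
  (0,1): δ = 59.96°  ✓
  (0,2): δ = 18.53°  ✓
  (0,3): δ = 52.11°  ✓
  (0,4): δ = 102.41°  ·
  (1,2): δ = 101.52°  ·
  (1,3): δ = 67.93°  ·
  (1,4): δ = 17.63°  ✓
  (2,3): δ = 146.42°  ·
  (2,4): δ = 96.12°  ·
  (3,4): δ = 129.70°  ·
antipodal pairs: 4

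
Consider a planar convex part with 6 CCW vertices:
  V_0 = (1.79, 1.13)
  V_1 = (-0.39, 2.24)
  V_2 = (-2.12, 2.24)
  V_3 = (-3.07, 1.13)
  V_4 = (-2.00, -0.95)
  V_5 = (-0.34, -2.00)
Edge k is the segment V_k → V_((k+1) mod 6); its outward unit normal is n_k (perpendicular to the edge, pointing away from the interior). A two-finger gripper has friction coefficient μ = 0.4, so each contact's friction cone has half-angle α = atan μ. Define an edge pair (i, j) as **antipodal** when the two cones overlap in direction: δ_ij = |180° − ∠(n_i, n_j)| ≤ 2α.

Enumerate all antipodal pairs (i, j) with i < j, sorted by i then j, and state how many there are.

α = atan 0.4 = 21.80°;  2α = 43.60°
n_0 = (+0.4537, +0.8911)
n_1 = (+0.0000, +1.0000)
n_2 = (-0.7597, +0.6502)
n_3 = (-0.8892, -0.4574)
n_4 = (-0.5346, -0.8451)
n_5 = (+0.8267, -0.5626)
  (0,1): δ = 153.02°  ·
  (0,2): δ = 103.57°  ·
  (0,3): δ = 35.79°  ✓
  (0,4): δ = 5.33°  ✓
  (0,5): δ = 82.75°  ·
  (1,2): δ = 130.56°  ·
  (1,3): δ = 62.78°  ·
  (1,4): δ = 32.31°  ✓
  (1,5): δ = 55.76°  ·
  (2,3): δ = 112.22°  ·
  (2,4): δ = 81.76°  ·
  (2,5): δ = 6.32°  ✓
  (3,4): δ = 149.54°  ·
  (3,5): δ = 61.46°  ·
  (4,5): δ = 91.92°  ·
antipodal pairs: 4

count = 4; pairs: (0,3), (0,4), (1,4), (2,5)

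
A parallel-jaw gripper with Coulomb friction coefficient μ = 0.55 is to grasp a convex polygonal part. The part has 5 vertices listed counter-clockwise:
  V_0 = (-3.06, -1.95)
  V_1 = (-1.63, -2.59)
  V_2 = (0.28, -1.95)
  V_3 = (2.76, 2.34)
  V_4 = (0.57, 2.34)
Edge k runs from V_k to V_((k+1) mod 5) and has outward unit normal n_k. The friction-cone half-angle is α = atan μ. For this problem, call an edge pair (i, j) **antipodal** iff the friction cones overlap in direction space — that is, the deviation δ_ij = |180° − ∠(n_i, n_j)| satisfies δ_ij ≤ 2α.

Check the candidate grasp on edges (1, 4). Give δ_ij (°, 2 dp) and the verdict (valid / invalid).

α = atan 0.55 = 28.81°;  2α = 57.62°
edge 1: e_1 = (+1.91, +0.64);  n_1 = (+0.3177, -0.9482)
edge 4: e_4 = (-3.63, -4.29);  n_4 = (-0.7634, +0.6459)
∠(n_1, n_4) = 148.76°
δ = |180° − 148.76°| = 31.24°
31.24° ≤ 2α = 57.62°  →  valid

δ = 31.24°, valid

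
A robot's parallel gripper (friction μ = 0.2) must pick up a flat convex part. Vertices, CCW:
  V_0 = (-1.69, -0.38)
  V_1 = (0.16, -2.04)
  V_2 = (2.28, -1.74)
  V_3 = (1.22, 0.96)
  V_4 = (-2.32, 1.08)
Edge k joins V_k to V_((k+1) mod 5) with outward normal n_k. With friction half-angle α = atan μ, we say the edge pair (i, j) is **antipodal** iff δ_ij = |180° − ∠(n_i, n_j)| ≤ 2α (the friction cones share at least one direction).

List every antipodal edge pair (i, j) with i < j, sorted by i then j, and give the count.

count = 2; pairs: (1,3), (2,4)

α = atan 0.2 = 11.31°;  2α = 22.62°
n_0 = (-0.6679, -0.7443)
n_1 = (+0.1401, -0.9901)
n_2 = (+0.9308, +0.3654)
n_3 = (+0.0339, +0.9994)
n_4 = (-0.9182, -0.3962)
  (0,1): δ = 130.04°  ·
  (0,2): δ = 26.66°  ·
  (0,3): δ = 39.96°  ·
  (0,4): δ = 155.24°  ·
  (1,2): δ = 76.62°  ·
  (1,3): δ = 10.00°  ✓
  (1,4): δ = 105.29°  ·
  (2,3): δ = 113.38°  ·
  (2,4): δ = 1.91°  ✓
  (3,4): δ = 64.72°  ·
antipodal pairs: 2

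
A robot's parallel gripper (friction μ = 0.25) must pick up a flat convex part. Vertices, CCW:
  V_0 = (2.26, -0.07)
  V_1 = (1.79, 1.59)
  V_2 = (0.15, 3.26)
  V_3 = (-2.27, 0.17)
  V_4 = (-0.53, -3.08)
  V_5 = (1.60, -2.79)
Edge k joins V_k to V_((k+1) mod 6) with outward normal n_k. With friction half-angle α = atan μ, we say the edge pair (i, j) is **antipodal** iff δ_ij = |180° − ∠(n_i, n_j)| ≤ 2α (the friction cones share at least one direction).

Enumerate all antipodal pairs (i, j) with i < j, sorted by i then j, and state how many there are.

count = 3; pairs: (0,3), (1,3), (2,5)

α = atan 0.25 = 14.04°;  2α = 28.07°
n_0 = (+0.9622, +0.2724)
n_1 = (+0.7135, +0.7007)
n_2 = (-0.7873, +0.6166)
n_3 = (-0.8816, -0.4720)
n_4 = (+0.1349, -0.9909)
n_5 = (+0.9718, -0.2358)
  (0,1): δ = 151.33°  ·
  (0,2): δ = 53.88°  ·
  (0,3): δ = 12.36°  ✓
  (0,4): δ = 81.94°  ·
  (0,5): δ = 150.55°  ·
  (1,2): δ = 82.55°  ·
  (1,3): δ = 16.32°  ✓
  (1,4): δ = 53.27°  ·
  (1,5): δ = 121.88°  ·
  (2,3): δ = 113.77°  ·
  (2,4): δ = 44.18°  ·
  (2,5): δ = 24.43°  ✓
  (3,4): δ = 110.41°  ·
  (3,5): δ = 41.80°  ·
  (4,5): δ = 111.39°  ·
antipodal pairs: 3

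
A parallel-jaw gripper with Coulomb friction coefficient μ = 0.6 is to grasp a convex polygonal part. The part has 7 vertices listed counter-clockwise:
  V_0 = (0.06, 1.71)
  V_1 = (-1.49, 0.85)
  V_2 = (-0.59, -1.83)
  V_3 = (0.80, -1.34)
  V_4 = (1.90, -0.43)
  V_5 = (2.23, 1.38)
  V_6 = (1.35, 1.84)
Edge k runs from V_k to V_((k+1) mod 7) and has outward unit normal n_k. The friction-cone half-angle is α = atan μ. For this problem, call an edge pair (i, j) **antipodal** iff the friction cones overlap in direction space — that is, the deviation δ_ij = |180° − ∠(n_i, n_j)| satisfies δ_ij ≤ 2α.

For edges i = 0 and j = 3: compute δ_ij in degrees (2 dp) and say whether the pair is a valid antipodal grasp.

α = atan 0.6 = 30.96°;  2α = 61.93°
edge 0: e_0 = (-1.55, -0.86);  n_0 = (-0.4852, +0.8744)
edge 3: e_3 = (+1.10, +0.91);  n_3 = (+0.6374, -0.7705)
∠(n_0, n_3) = 169.42°
δ = |180° − 169.42°| = 10.58°
10.58° ≤ 2α = 61.93°  →  valid

δ = 10.58°, valid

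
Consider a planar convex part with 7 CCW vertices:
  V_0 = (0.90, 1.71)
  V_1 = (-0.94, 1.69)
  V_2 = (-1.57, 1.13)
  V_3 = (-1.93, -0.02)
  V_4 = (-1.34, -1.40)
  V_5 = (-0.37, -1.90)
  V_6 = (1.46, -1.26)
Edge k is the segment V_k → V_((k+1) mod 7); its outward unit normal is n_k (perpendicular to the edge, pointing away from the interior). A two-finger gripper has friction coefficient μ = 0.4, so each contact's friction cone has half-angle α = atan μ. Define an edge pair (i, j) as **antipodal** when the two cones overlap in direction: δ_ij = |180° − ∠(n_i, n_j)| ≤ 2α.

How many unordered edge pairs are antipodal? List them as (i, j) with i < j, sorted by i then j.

α = atan 0.4 = 21.80°;  2α = 43.60°
n_0 = (-0.0109, +0.9999)
n_1 = (-0.6644, +0.7474)
n_2 = (-0.9543, +0.2987)
n_3 = (-0.9195, -0.3931)
n_4 = (-0.4582, -0.8889)
n_5 = (+0.3301, -0.9439)
n_6 = (+0.9827, +0.1853)
  (0,1): δ = 138.99°  ·
  (0,2): δ = 108.01°  ·
  (0,3): δ = 67.47°  ·
  (0,4): δ = 27.89°  ✓
  (0,5): δ = 18.65°  ✓
  (0,6): δ = 100.06°  ·
  (1,2): δ = 149.02°  ·
  (1,3): δ = 108.49°  ·
  (1,4): δ = 68.90°  ·
  (1,5): δ = 22.36°  ✓
  (1,6): δ = 59.04°  ·
  (2,3): δ = 139.47°  ·
  (2,4): δ = 99.89°  ·
  (2,5): δ = 53.34°  ·
  (2,6): δ = 28.06°  ✓
  (3,4): δ = 140.42°  ·
  (3,5): δ = 93.87°  ·
  (3,6): δ = 12.47°  ✓
  (4,5): δ = 133.45°  ·
  (4,6): δ = 52.05°  ·
  (5,6): δ = 98.60°  ·
antipodal pairs: 5

count = 5; pairs: (0,4), (0,5), (1,5), (2,6), (3,6)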